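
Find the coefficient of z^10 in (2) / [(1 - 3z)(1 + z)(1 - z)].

132860

Partial fractions give a closed form: a_n = (9/4)·3^n + (1/4)·(-1)^n + (-1/2)·1^n.
At n = 10: a_10 = 132860.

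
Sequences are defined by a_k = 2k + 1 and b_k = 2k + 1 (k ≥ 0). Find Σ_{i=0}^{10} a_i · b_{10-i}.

Write out a_i and b_{10-i} for i = 0,…,10 and sum the products.
Σ = 1·21 + 3·19 + 5·17 + 7·15 + 9·13 + 11·11 + 13·9 + 15·7 + 17·5 + 19·3 + 21·1 = 891.

891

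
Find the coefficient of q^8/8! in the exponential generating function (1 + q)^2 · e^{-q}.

The EGF product rule gives c_8 = Σ_{k_1+k_2=8} C(8; k_1,k_2) · ∏ g_i(k_i), where (1+q)^2 gives the falling factorial (2)_k; e^{-q} gives (-1)^k.
g_1(k) for k = 0…8: 1, 2, 2, 0, 0, 0, 0, 0, 0.
g_2(k) for k = 0…8: 1, -1, 1, -1, 1, -1, 1, -1, 1.
c_8 = Σ_k C(8,k)·g_1(k)·g_2(8−k) = 1·1·1 + 8·2·(-1) + 28·2·1 = 1 − 16 + 56 = 41.

41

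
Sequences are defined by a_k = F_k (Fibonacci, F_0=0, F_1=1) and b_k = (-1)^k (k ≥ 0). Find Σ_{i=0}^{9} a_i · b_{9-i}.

The convolution is the x^9 coefficient of A(x)B(x).
Σ = 0·(-1) + 1·1 + 1·(-1) + 2·1 + 3·(-1) + 5·1 + 8·(-1) + 13·1 + 21·(-1) + 34·1 = 22.

22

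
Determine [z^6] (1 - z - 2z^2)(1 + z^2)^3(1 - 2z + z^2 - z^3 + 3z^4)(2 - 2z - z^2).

(1 - z - 2z^2) has coefficients 1,-1,-2 for degrees 0…2.
(1 + z^2)^3 has coefficients 1,0,3,0,3,0,1 for degrees 0…6.
Multiplying by (1 - 2z + z^2 - z^3 + 3z^4) gives running coefficients 1,-2,4,-7,9,-9,13 for degrees 0…6.
Finally multiplying by (2 - 2z - z^2), the product of all factors after the first has coefficients 2,-6,11,-20,28,-29,35 for degrees 0…6.
[z^6] = 1·35 − 1·(-29) − 2·28 = 8.

8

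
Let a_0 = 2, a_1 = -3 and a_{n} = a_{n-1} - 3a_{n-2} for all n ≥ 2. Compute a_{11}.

-945

The ordinary generating function has denominator 1 - z + 3z^2.
Iterating the recurrence: a_0,…,a_{11} = 2, -3, -9, 0, 27, 27, -54, -135, 27, 432, 351, -945.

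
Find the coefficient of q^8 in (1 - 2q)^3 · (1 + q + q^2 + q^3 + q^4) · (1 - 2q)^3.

(1 - 2q)^3 has coefficients 1,-6,12,-8 for degrees 0…3.
(1 + q + q^2 + q^3 + q^4) has coefficients 1,1,1,1,1,0,0,0,0 for degrees 0…8.
Finally multiplying by (1 - 2q)^3, the product of all factors after the first has coefficients 1,-5,7,-1,-1,-2,4,-8,0 for degrees 0…8.
[q^8] = 1·0 − 6·(-8) + 12·4 − 8·(-2) = 112.

112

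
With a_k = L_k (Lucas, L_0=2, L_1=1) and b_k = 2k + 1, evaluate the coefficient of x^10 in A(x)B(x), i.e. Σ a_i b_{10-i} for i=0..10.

Write out a_i and b_{10-i} for i = 0,…,10 and sum the products.
Σ = 2·21 + 1·19 + 3·17 + 4·15 + 7·13 + 11·11 + 18·9 + 29·7 + 47·5 + 76·3 + 123·1 = 1335.

1335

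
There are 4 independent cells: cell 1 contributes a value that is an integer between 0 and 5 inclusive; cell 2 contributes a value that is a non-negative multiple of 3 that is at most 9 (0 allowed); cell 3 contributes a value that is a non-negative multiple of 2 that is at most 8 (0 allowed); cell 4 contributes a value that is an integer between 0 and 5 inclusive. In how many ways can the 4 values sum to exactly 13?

The generating function for the choices is (1 + y + y^2 + y^3 + y^4 + y^5)·(1 + y^3 + y^6 + y^9)·(1 + y^2 + y^4 + y^6 + y^8)·(1 + y + y^2 + y^3 + y^4 + y^5); the count is [y^13].
(1 + y + y^2 + y^3 + y^4 + y^5) has coefficients 1,1,1,1,1,1 for degrees 0…5.
(1 + y^3 + y^6 + y^9) has coefficients 1,0,0,1,0,0,1,0,0,1,0,0,0,0 for degrees 0…13.
Multiplying by (1 + y^2 + y^4 + y^6 + y^8) gives running coefficients 1,0,1,1,1,1,2,1,2,2,1,2,1,1 for degrees 0…13.
Finally multiplying by (1 + y + y^2 + y^3 + y^4 + y^5), the product of all factors after the first has coefficients 1,1,2,3,4,5,6,7,8,9,9,10,9,9 for degrees 0…13.
[y^13] = 1·9 + 1·9 + 1·10 + 1·9 + 1·9 + 1·8 = 54.

54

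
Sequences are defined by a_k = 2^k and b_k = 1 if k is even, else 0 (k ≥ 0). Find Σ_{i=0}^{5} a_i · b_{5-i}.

42

This is [x^5] in the product of the two ordinary generating functions.
Σ = 1·0 + 2·1 + 4·0 + 8·1 + 16·0 + 32·1 = 42.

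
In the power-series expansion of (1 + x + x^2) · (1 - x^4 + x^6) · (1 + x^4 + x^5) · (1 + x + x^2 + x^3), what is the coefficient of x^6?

3

(1 + x + x^2) has coefficients 1,1,1 for degrees 0…2.
(1 - x^4 + x^6) has coefficients 1,0,0,0,-1,0,1 for degrees 0…6.
Multiplying by (1 + x^4 + x^5) gives running coefficients 1,0,0,0,0,1,1 for degrees 0…6.
Finally multiplying by (1 + x + x^2 + x^3), the product of all factors after the first has coefficients 1,1,1,1,0,1,2 for degrees 0…6.
[x^6] = 1·2 + 1·1 + 1·0 = 3.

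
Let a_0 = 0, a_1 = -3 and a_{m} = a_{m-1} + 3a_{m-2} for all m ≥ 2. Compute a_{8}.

-651

The ordinary generating function has denominator 1 - y - 3y^2.
Iterating the recurrence: a_0,…,a_{8} = 0, -3, -3, -12, -21, -57, -120, -291, -651.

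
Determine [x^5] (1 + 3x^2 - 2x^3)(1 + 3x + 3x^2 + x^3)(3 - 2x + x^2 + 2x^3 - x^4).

(1 + 3x^2 - 2x^3) has coefficients 1,0,3,-2 for degrees 0…3.
(1 + 3x + 3x^2 + x^3) has coefficients 1,3,3,1,0,0 for degrees 0…5.
Finally multiplying by (3 - 2x + x^2 + 2x^3 - x^4), the product of all factors after the first has coefficients 3,7,4,2,6,4 for degrees 0…5.
[x^5] = 1·4 + 3·2 − 2·4 = 2.

2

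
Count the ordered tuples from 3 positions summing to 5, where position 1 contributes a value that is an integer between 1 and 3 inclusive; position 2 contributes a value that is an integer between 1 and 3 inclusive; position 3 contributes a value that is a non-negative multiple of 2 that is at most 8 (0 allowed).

4

The generating function for the choices is (x + x^2 + x^3)·(x + x^2 + x^3)·(1 + x^2 + x^4 + x^6 + x^8); the count is [x^5].
(x + x^2 + x^3) has coefficients 0,1,1,1 for degrees 0…3.
(x + x^2 + x^3) has coefficients 0,1,1,1,0,0 for degrees 0…5.
Finally multiplying by (1 + x^2 + x^4 + x^6 + x^8), the product of all factors after the first has coefficients 0,1,1,2,1,2 for degrees 0…5.
[x^5] = 1·1 + 1·2 + 1·1 = 4.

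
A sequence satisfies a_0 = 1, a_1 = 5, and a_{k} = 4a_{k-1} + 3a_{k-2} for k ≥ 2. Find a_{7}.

49835

The ordinary generating function has denominator 1 - 4z - 3z^2.
Iterating the recurrence: a_0,…,a_{7} = 1, 5, 23, 107, 497, 2309, 10727, 49835.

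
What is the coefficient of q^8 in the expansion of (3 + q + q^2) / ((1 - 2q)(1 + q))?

The denominator gives the recurrence a_n = a_(n−1) + 2a_(n−2) for n ≥ 3; the numerator fixes a_0 = 3, a_1 = 4, a_2 = 11.
Iterating: 3, 4, 11, 19, 41, 79, 161, 319, 641, so a_8 = 641.

641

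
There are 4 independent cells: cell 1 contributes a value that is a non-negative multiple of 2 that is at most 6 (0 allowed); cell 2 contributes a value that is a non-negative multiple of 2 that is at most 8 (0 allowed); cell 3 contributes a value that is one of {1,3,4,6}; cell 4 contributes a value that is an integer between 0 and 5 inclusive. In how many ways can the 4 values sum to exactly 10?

35

The generating function for the choices is (1 + q² + q⁴ + q⁶)·(1 + q² + q⁴ + q⁶ + q⁸)·(q + q³ + q⁴ + q⁶)·(1 + q + q² + q³ + q⁴ + q⁵); the count is [q¹⁰].
(1 + q² + q⁴ + q⁶) has coefficients 1,0,1,0,1,0,1 for degrees 0…6.
(1 + q² + q⁴ + q⁶ + q⁸) has coefficients 1,0,1,0,1,0,1,0,1,0,0 for degrees 0…10.
Multiplying by (q + q³ + q⁴ + q⁶) gives running coefficients 0,1,0,2,1,2,2,2,2,2,2 for degrees 0…10.
Finally multiplying by (1 + q + q² + q³ + q⁴ + q⁵), the product of all factors after the first has coefficients 0,1,1,3,4,6,8,9,11,11,12 for degrees 0…10.
[q¹⁰] = 1·12 + 1·11 + 1·8 + 1·4 = 35.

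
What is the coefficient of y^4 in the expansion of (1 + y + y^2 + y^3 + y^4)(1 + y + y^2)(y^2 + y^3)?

5

(1 + y + y^2 + y^3 + y^4) has coefficients 1,1,1,1,1 for degrees 0…4.
(1 + y + y^2) has coefficients 1,1,1,0,0 for degrees 0…4.
Finally multiplying by (y^2 + y^3), the product of all factors after the first has coefficients 0,0,1,2,2 for degrees 0…4.
[y^4] = 1·2 + 1·2 + 1·1 + 1·0 + 1·0 = 5.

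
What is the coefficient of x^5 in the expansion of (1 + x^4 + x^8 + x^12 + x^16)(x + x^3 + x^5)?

2

(1 + x^4 + x^8 + x^12 + x^16) has coefficients 1,0,0,0,1,0 for degrees 0…5.
(x + x^3 + x^5) has coefficients 0,1,0,1,0,1 for degrees 0…5.
[x^5] = 1·1 + 1·1 = 2.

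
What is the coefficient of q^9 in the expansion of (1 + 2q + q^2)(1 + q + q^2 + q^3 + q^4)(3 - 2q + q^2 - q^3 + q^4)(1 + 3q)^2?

(1 + 2q + q^2) has coefficients 1,2,1 for degrees 0…2.
(1 + q + q^2 + q^3 + q^4) has coefficients 1,1,1,1,1,0,0,0,0,0 for degrees 0…9.
Multiplying by (3 - 2q + q^2 - q^3 + q^4) gives running coefficients 3,1,2,1,2,-1,1,0,1,0 for degrees 0…9.
Finally multiplying by (1 + 3q)^2, the product of all factors after the first has coefficients 3,19,35,22,26,20,13,-3,10,6 for degrees 0…9.
[q^9] = 1·6 + 2·10 + 1·(-3) = 23.

23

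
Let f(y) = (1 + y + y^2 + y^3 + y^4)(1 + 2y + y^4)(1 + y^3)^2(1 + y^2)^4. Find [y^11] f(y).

(1 + y + y^2 + y^3 + y^4) has coefficients 1,1,1,1,1 for degrees 0…4.
(1 + 2y + y^4) has coefficients 1,2,0,0,1,0,0,0,0,0,0,0 for degrees 0…11.
Multiplying by (1 + y^3)^2 gives running coefficients 1,2,0,2,5,0,1,4,0,0,1,0 for degrees 0…11.
Finally multiplying by (1 + y^2)^4, the product of all factors after the first has coefficients 1,2,4,10,11,20,25,24,35,26,27,26 for degrees 0…11.
[y^11] = 1·26 + 1·27 + 1·26 + 1·35 + 1·24 = 138.

138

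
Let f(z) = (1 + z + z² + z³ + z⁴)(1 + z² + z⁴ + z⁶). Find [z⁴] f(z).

3

(1 + z + z² + z³ + z⁴) has coefficients 1,1,1,1,1 for degrees 0…4.
(1 + z² + z⁴ + z⁶) has coefficients 1,0,1,0,1 for degrees 0…4.
[z⁴] = 1·1 + 1·0 + 1·1 + 1·0 + 1·1 = 3.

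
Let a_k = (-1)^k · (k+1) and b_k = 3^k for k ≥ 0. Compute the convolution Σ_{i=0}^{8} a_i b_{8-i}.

3693

Write out a_i and b_{8-i} for i = 0,…,8 and sum the products.
Σ = 1·6561 − 2·2187 + 3·729 − 4·243 + 5·81 − 6·27 + 7·9 − 8·3 + 9·1 = 3693.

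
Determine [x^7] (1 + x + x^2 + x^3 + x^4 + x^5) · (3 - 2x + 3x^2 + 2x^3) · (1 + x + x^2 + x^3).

20

(1 + x + x^2 + x^3 + x^4 + x^5) has coefficients 1,1,1,1,1,1 for degrees 0…5.
(3 - 2x + 3x^2 + 2x^3) has coefficients 3,-2,3,2,0,0,0,0 for degrees 0…7.
Finally multiplying by (1 + x + x^2 + x^3), the product of all factors after the first has coefficients 3,1,4,6,3,5,2,0 for degrees 0…7.
[x^7] = 1·0 + 1·2 + 1·5 + 1·3 + 1·6 + 1·4 = 20.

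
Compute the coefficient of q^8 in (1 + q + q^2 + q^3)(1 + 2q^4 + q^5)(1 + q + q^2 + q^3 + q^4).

12

(1 + q + q^2 + q^3) has coefficients 1,1,1,1 for degrees 0…3.
(1 + 2q^4 + q^5) has coefficients 1,0,0,0,2,1,0,0,0 for degrees 0…8.
Finally multiplying by (1 + q + q^2 + q^3 + q^4), the product of all factors after the first has coefficients 1,1,1,1,3,3,3,3,3 for degrees 0…8.
[q^8] = 1·3 + 1·3 + 1·3 + 1·3 = 12.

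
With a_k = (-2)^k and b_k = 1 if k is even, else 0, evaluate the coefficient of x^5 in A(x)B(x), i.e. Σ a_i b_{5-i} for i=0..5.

This is [x^5] in the product of the two ordinary generating functions.
Σ = 1·0 − 2·1 + 4·0 − 8·1 + 16·0 − 32·1 = -42.

-42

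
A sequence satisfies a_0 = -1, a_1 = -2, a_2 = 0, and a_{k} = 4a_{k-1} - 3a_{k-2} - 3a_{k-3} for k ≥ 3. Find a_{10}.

The ordinary generating function has denominator 1 - 4q + 3q^2 + 3q^3.
Iterating the recurrence: a_0,…,a_{10} = -1, -2, 0, 9, 42, 141, 411, 1095, 2724, 6378, 14055.

14055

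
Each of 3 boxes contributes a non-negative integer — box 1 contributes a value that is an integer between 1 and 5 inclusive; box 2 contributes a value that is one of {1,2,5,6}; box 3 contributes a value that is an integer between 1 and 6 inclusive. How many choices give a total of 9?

14

The generating function for the choices is (q + q^2 + q^3 + q^4 + q^5)·(q + q^2 + q^5 + q^6)·(q + q^2 + q^3 + q^4 + q^5 + q^6); the count is [q^9].
(q + q^2 + q^3 + q^4 + q^5) has coefficients 0,1,1,1,1,1 for degrees 0…5.
(q + q^2 + q^5 + q^6) has coefficients 0,1,1,0,0,1,1,0,0,0 for degrees 0…9.
Finally multiplying by (q + q^2 + q^3 + q^4 + q^5 + q^6), the product of all factors after the first has coefficients 0,0,1,2,2,2,3,4,3,2 for degrees 0…9.
[q^9] = 1·3 + 1·4 + 1·3 + 1·2 + 1·2 = 14.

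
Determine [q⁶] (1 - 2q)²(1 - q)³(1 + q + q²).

12

(1 - 2q)² has coefficients 1,-4,4 for degrees 0…2.
(1 - q)³ has coefficients 1,-3,3,-1,0,0,0 for degrees 0…6.
Finally multiplying by (1 + q + q²), the product of all factors after the first has coefficients 1,-2,1,-1,2,-1,0 for degrees 0…6.
[q⁶] = 1·0 − 4·(-1) + 4·2 = 12.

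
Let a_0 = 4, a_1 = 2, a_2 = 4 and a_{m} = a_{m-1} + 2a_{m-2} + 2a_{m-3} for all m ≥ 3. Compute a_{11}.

The ordinary generating function has denominator 1 - t - 2t^2 - 2t^3.
Iterating the recurrence: a_0,…,a_{11} = 4, 2, 4, 16, 28, 68, 156, 348, 796, 1804, 4092, 9292.

9292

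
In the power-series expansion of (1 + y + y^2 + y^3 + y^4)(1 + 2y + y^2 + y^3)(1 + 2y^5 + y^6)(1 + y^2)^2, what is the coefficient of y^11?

(1 + y + y^2 + y^3 + y^4) has coefficients 1,1,1,1,1 for degrees 0…4.
(1 + 2y + y^2 + y^3) has coefficients 1,2,1,1,0,0,0,0,0,0,0,0 for degrees 0…11.
Multiplying by (1 + 2y^5 + y^6) gives running coefficients 1,2,1,1,0,2,5,4,3,1,0,0 for degrees 0…11.
Finally multiplying by (1 + y^2)^2, the product of all factors after the first has coefficients 1,2,3,5,3,6,6,9,13,11,11,6 for degrees 0…11.
[y^11] = 1·6 + 1·11 + 1·11 + 1·13 + 1·9 = 50.

50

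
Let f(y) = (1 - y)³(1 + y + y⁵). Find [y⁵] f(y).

(1 - y)³ has coefficients 1,-3,3,-1 for degrees 0…3.
(1 + y + y⁵) has coefficients 1,1,0,0,0,1 for degrees 0…5.
[y⁵] = 1·1 − 3·0 + 3·0 − 1·0 = 1.

1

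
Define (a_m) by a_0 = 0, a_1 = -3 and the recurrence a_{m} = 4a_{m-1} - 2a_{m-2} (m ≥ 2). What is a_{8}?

-19584

The ordinary generating function has denominator 1 - 4q + 2q^2.
Iterating the recurrence: a_0,…,a_{8} = 0, -3, -12, -42, -144, -492, -1680, -5736, -19584.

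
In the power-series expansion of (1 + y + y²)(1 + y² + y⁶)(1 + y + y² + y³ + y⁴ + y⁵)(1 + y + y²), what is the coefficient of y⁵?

17

(1 + y + y²) has coefficients 1,1,1 for degrees 0…2.
(1 + y² + y⁶) has coefficients 1,0,1,0,0,0 for degrees 0…5.
Multiplying by (1 + y + y² + y³ + y⁴ + y⁵) gives running coefficients 1,1,2,2,2,2 for degrees 0…5.
Finally multiplying by (1 + y + y²), the product of all factors after the first has coefficients 1,2,4,5,6,6 for degrees 0…5.
[y⁵] = 1·6 + 1·6 + 1·5 = 17.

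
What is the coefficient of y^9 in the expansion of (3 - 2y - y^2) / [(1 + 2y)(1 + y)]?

The denominator gives the recurrence a_n = −3a_(n−1) − 2a_(n−2) for n ≥ 3; the numerator fixes a_0 = 3, a_1 = -11, a_2 = 26.
Iterating: 3, -11, 26, -56, 116, -236, 476, -956, 1916, -3836, so a_9 = -3836.

-3836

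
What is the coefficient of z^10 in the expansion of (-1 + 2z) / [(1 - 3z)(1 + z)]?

-14763

Partial fractions give a closed form: a_n = (-1/4)·3^n + (-3/4)·(-1)^n.
At n = 10: a_10 = -14763.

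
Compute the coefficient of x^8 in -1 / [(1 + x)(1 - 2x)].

Partial fractions give a closed form: a_n = (-1/3)·(-1)^n + (-2/3)·2^n.
At n = 8: a_8 = -171.

-171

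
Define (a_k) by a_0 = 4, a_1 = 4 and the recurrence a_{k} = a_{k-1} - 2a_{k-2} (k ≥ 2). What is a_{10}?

92

The ordinary generating function has denominator 1 - z + 2z^2.
Iterating the recurrence: a_0,…,a_{10} = 4, 4, -4, -12, -4, 20, 28, -12, -68, -44, 92.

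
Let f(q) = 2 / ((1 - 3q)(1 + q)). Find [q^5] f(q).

Partial fractions give a closed form: a_n = (3/2)·3^n + (1/2)·(-1)^n.
At n = 5: a_5 = 364.

364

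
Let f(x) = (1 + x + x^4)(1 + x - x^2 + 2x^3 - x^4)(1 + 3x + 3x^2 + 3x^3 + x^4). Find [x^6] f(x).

(1 + x + x^4) has coefficients 1,1,0,0,1 for degrees 0…4.
(1 + x - x^2 + 2x^3 - x^4) has coefficients 1,1,-1,2,-1,0,0 for degrees 0…6.
Finally multiplying by (1 + 3x + 3x^2 + 3x^3 + x^4), the product of all factors after the first has coefficients 1,4,5,5,6,1,2 for degrees 0…6.
[x^6] = 1·2 + 1·1 + 1·5 = 8.

8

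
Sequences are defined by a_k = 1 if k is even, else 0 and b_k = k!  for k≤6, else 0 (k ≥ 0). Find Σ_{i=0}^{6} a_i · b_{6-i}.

747

Write out a_i and b_{6-i} for i = 0,…,6 and sum the products.
Σ = 1·720 + 0·120 + 1·24 + 0·6 + 1·2 + 0·1 + 1·1 = 747.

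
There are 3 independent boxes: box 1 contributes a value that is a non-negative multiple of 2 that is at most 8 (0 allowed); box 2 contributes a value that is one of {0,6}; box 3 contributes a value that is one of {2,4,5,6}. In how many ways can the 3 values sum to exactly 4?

The generating function for the choices is (1 + y² + y⁴ + y⁶ + y⁸)·(1 + y⁶)·(y² + y⁴ + y⁵ + y⁶); the count is [y⁴].
(1 + y² + y⁴ + y⁶ + y⁸) has coefficients 1,0,1,0,1 for degrees 0…4.
(1 + y⁶) has coefficients 1,0,0,0,0 for degrees 0…4.
Finally multiplying by (y² + y⁴ + y⁵ + y⁶), the product of all factors after the first has coefficients 0,0,1,0,1 for degrees 0…4.
[y⁴] = 1·1 + 1·1 + 1·0 = 2.

2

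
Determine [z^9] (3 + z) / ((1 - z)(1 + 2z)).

Partial fractions give a closed form: a_n = (4/3)·1^n + (5/3)·(-2)^n.
At n = 9: a_9 = -852.

-852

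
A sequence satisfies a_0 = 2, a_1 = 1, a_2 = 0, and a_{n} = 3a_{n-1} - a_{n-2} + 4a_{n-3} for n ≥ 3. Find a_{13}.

572981

The ordinary generating function has denominator 1 - 3y + y^2 - 4y^3.
Iterating the recurrence: a_0,…,a_{13} = 2, 1, 0, 7, 25, 68, 207, 653, 2024, 6247, 19329, 59836, 185167, 572981.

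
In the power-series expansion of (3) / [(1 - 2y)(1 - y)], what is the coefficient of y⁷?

765

Partial fractions give a closed form: a_n = (6)·2^n + (-3)·1^n.
At n = 7: a_7 = 765.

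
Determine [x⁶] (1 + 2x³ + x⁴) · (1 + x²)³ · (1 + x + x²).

(1 + 2x³ + x⁴) has coefficients 1,0,0,2,1 for degrees 0…4.
(1 + x²)³ has coefficients 1,0,3,0,3,0,1 for degrees 0…6.
Finally multiplying by (1 + x + x²), the product of all factors after the first has coefficients 1,1,4,3,6,3,4 for degrees 0…6.
[x⁶] = 1·4 + 2·3 + 1·4 = 14.

14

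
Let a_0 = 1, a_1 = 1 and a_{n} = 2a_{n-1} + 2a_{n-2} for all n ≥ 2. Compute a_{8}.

The ordinary generating function has denominator 1 - 2q - 2q^2.
Iterating the recurrence: a_0,…,a_{8} = 1, 1, 4, 10, 28, 76, 208, 568, 1552.

1552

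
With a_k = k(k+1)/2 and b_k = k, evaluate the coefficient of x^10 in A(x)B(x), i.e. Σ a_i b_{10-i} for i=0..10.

Write out a_i and b_{10-i} for i = 0,…,10 and sum the products.
Σ = 0·10 + 1·9 + 3·8 + 6·7 + 10·6 + 15·5 + 21·4 + 28·3 + 36·2 + 45·1 + 55·0 = 495.

495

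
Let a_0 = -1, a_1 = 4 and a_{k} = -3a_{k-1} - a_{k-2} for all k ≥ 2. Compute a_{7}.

The ordinary generating function has denominator 1 + 3x + x^2.
Iterating the recurrence: a_0,…,a_{7} = -1, 4, -11, 29, -76, 199, -521, 1364.

1364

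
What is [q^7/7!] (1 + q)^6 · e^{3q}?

1017495

The EGF product rule gives c_7 = Σ_{k_1+k_2=7} C(7; k_1,k_2) · ∏ g_i(k_i), where (1+q)^6 gives the falling factorial (6)_k; e^{3q} gives (3)^k.
g_1(k) for k = 0…7: 1, 6, 30, 120, 360, 720, 720, 0.
g_2(k) for k = 0…7: 1, 3, 9, 27, 81, 243, 729, 2187.
c_7 = Σ_k C(7,k)·g_1(k)·g_2(7−k) = 1·1·2187 + 7·6·729 + 21·30·243 + 35·120·81 + 35·360·27 + 21·720·9 + 7·720·3 = 2187 + 30618 + 153090 + 340200 + 340200 + 136080 + 15120 = 1017495.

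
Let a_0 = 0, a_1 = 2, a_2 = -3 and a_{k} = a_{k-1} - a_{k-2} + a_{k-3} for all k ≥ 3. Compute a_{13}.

2

The ordinary generating function has denominator 1 - y + y^2 - y^3.
Iterating the recurrence: a_0,…,a_{13} = 0, 2, -3, -5, 0, 2, -3, -5, 0, 2, -3, -5, 0, 2.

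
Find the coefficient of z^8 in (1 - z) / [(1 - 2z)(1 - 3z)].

12866

The denominator gives the recurrence a_n = 5a_(n−1) − 6a_(n−2) for n ≥ 2; the numerator fixes a_0 = 1, a_1 = 4.
Iterating: 1, 4, 14, 46, 146, 454, 1394, 4246, 12866, so a_8 = 12866.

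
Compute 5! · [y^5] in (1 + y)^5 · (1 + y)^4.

The EGF product rule gives c_5 = Σ_{k_1+k_2=5} C(5; k_1,k_2) · ∏ g_i(k_i), where (1+y)^5 gives the falling factorial (5)_k; (1+y)^4 gives the falling factorial (4)_k.
g_1(k) for k = 0…5: 1, 5, 20, 60, 120, 120.
g_2(k) for k = 0…5: 1, 4, 12, 24, 24, 0.
c_5 = Σ_k C(5,k)·g_1(k)·g_2(5−k) = 5·5·24 + 10·20·24 + 10·60·12 + 5·120·4 + 1·120·1 = 600 + 4800 + 7200 + 2400 + 120 = 15120.

15120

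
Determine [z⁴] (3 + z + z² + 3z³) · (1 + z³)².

(3 + z + z² + 3z³) has coefficients 3,1,1,3 for degrees 0…3.
(1 + z³)² has coefficients 1,0,0,2,0 for degrees 0…4.
[z⁴] = 3·0 + 1·2 + 1·0 + 3·0 = 2.

2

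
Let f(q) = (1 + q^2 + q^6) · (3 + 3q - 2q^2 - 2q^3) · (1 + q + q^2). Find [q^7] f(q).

4

(1 + q^2 + q^6) has coefficients 1,0,1,0,0,0,1 for degrees 0…6.
(3 + 3q - 2q^2 - 2q^3) has coefficients 3,3,-2,-2,0,0,0,0 for degrees 0…7.
Finally multiplying by (1 + q + q^2), the product of all factors after the first has coefficients 3,6,4,-1,-4,-2,0,0 for degrees 0…7.
[q^7] = 1·0 + 1·(-2) + 1·6 = 4.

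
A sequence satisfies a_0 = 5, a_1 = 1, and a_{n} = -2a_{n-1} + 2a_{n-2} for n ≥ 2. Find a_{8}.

2384

The ordinary generating function has denominator 1 + 2t - 2t^2.
Iterating the recurrence: a_0,…,a_{8} = 5, 1, 8, -14, 44, -116, 320, -872, 2384.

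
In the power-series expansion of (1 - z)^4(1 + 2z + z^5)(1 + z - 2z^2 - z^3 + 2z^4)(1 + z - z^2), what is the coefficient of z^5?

(1 - z)^4 has coefficients 1,-4,6,-4,1 for degrees 0…4.
(1 + 2z + z^5) has coefficients 1,2,0,0,0,1 for degrees 0…5.
Multiplying by (1 + z - 2z^2 - z^3 + 2z^4) gives running coefficients 1,3,0,-5,0,5 for degrees 0…5.
Finally multiplying by (1 + z - z^2), the product of all factors after the first has coefficients 1,4,2,-8,-5,10 for degrees 0…5.
[z^5] = 1·10 − 4·(-5) + 6·(-8) − 4·2 + 1·4 = -22.

-22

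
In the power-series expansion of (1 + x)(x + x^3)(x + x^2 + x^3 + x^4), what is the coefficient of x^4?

3

(1 + x) has coefficients 1,1 for degrees 0…1.
(x + x^3) has coefficients 0,1,0,1,0 for degrees 0…4.
Finally multiplying by (x + x^2 + x^3 + x^4), the product of all factors after the first has coefficients 0,0,1,1,2 for degrees 0…4.
[x^4] = 1·2 + 1·1 = 3.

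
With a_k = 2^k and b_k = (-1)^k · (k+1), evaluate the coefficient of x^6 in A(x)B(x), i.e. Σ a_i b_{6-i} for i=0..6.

Write out a_i and b_{6-i} for i = 0,…,6 and sum the products.
Σ = 1·7 + 2·(-6) + 4·5 + 8·(-4) + 16·3 + 32·(-2) + 64·1 = 31.

31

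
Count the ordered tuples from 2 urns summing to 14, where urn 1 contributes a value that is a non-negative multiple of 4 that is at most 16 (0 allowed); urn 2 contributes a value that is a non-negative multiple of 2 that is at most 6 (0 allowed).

2

The generating function for the choices is (1 + t^4 + t^8 + t^12 + t^16)·(1 + t^2 + t^4 + t^6); the count is [t^14].
(1 + t^4 + t^8 + t^12 + t^16) has coefficients 1,0,0,0,1,0,0,0,1,0,0,0,1,0,0 for degrees 0…14.
(1 + t^2 + t^4 + t^6) has coefficients 1,0,1,0,1,0,1,0,0,0,0,0,0,0,0 for degrees 0…14.
[t^14] = 1·0 + 1·0 + 1·1 + 1·1 = 2.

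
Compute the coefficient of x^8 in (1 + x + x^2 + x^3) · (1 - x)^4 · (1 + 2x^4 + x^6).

1

(1 + x + x^2 + x^3) has coefficients 1,1,1,1 for degrees 0…3.
(1 - x)^4 has coefficients 1,-4,6,-4,1,0,0,0,0 for degrees 0…8.
Finally multiplying by (1 + 2x^4 + x^6), the product of all factors after the first has coefficients 1,-4,6,-4,3,-8,13,-12,8 for degrees 0…8.
[x^8] = 1·8 + 1·(-12) + 1·13 + 1·(-8) = 1.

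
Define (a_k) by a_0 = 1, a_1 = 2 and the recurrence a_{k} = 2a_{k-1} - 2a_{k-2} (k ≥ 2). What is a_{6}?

-8

The ordinary generating function has denominator 1 - 2y + 2y^2.
Iterating the recurrence: a_0,…,a_{6} = 1, 2, 2, 0, -4, -8, -8.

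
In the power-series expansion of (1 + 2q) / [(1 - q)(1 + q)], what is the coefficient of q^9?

The denominator gives the recurrence a_n = a_(n−2) for n ≥ 2; the numerator fixes a_0 = 1, a_1 = 2.
Iterating: 1, 2, 1, 2, 1, 2, 1, 2, 1, 2, so a_9 = 2.

2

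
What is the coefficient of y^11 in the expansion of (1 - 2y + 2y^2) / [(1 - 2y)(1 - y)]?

The denominator gives the recurrence a_n = 3a_(n−1) − 2a_(n−2) for n ≥ 3; the numerator fixes a_0 = 1, a_1 = 1, a_2 = 3.
Iterating: 1, 1, 3, 7, 15, 31, 63, 127, 255, 511, 1023, 2047, so a_11 = 2047.

2047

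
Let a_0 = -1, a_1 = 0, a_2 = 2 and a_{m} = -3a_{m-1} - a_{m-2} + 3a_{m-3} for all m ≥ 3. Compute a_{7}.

The ordinary generating function has denominator 1 + 3t + t^2 - 3t^3.
Iterating the recurrence: a_0,…,a_{7} = -1, 0, 2, -9, 25, -60, 128, -249.

-249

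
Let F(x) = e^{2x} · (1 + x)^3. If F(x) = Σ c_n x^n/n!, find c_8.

The EGF product rule gives c_8 = Σ_{k_1+k_2=8} C(8; k_1,k_2) · ∏ g_i(k_i), where e^{2x} gives (2)^k; (1+x)^3 gives the falling factorial (3)_k.
g_1(k) for k = 0…8: 1, 2, 4, 8, 16, 32, 64, 128, 256.
g_2(k) for k = 0…8: 1, 3, 6, 6, 0, 0, 0, 0, 0.
c_8 = Σ_k C(8,k)·g_1(k)·g_2(8−k) = 56·32·6 + 28·64·6 + 8·128·3 + 1·256·1 = 10752 + 10752 + 3072 + 256 = 24832.

24832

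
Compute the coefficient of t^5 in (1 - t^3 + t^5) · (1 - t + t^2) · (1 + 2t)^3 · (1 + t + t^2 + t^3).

9

(1 - t^3 + t^5) has coefficients 1,0,0,-1,0,1 for degrees 0…5.
(1 - t + t^2) has coefficients 1,-1,1,0,0,0 for degrees 0…5.
Multiplying by (1 + 2t)^3 gives running coefficients 1,5,7,2,4,8 for degrees 0…5.
Finally multiplying by (1 + t + t^2 + t^3), the product of all factors after the first has coefficients 1,6,13,15,18,21 for degrees 0…5.
[t^5] = 1·21 − 1·13 + 1·1 = 9.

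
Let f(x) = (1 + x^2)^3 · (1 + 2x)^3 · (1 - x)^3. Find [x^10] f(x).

-18

(1 + x^2)^3 has coefficients 1,0,3,0,3,0,1 for degrees 0…6.
(1 + 2x)^3 has coefficients 1,6,12,8,0,0,0,0,0,0,0 for degrees 0…10.
Finally multiplying by (1 - x)^3, the product of all factors after the first has coefficients 1,3,-3,-11,6,12,-8,0,0,0,0 for degrees 0…10.
[x^10] = 1·0 + 3·0 + 3·(-8) + 1·6 = -18.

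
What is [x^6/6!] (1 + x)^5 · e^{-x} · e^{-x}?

64

The EGF product rule gives c_6 = Σ_{k_1+k_2+k_3=6} C(6; k_1,k_2,k_3) · ∏ g_i(k_i), where (1+x)^5 gives the falling factorial (5)_k; e^{-x} gives (-1)^k; e^{-x} gives (-1)^k.
g_1(k) for k = 0…6: 1, 5, 20, 60, 120, 120, 0.
g_2(k) for k = 0…6: 1, -1, 1, -1, 1, -1, 1.
g_3(k) for k = 0…6: 1, -1, 1, -1, 1, -1, 1.
First combine the last two factors: h(k) = Σ_j C(k,j)·g_2(j)·g_3(k−j) for k = 0…6: 1, -2, 4, -8, 16, -32, 64.
c_6 = Σ_k C(6,k)·g_1(k)·h(6−k) = 1·1·64 + 6·5·(-32) + 15·20·16 + 20·60·(-8) + 15·120·4 + 6·120·(-2) = 64 − 960 + 4800 − 9600 + 7200 − 1440 = 64.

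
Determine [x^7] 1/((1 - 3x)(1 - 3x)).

The denominator gives the recurrence a_n = 6a_(n−1) − 9a_(n−2) for n ≥ 2; the numerator fixes a_0 = 1, a_1 = 6.
Iterating: 1, 6, 27, 108, 405, 1458, 5103, 17496, so a_7 = 17496.

17496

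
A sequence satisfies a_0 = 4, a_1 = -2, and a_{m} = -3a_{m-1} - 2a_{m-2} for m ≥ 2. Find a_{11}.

4090

The ordinary generating function has denominator 1 + 3q + 2q^2.
Iterating the recurrence: a_0,…,a_{11} = 4, -2, -2, 10, -26, 58, -122, 250, -506, 1018, -2042, 4090.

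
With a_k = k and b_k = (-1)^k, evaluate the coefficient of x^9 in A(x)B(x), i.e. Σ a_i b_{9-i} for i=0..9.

5

Write out a_i and b_{9-i} for i = 0,…,9 and sum the products.
Σ = 0·(-1) + 1·1 + 2·(-1) + 3·1 + 4·(-1) + 5·1 + 6·(-1) + 7·1 + 8·(-1) + 9·1 = 5.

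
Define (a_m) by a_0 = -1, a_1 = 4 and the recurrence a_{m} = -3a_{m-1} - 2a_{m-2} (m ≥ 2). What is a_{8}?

The ordinary generating function has denominator 1 + 3q + 2q^2.
Iterating the recurrence: a_0,…,a_{8} = -1, 4, -10, 22, -46, 94, -190, 382, -766.

-766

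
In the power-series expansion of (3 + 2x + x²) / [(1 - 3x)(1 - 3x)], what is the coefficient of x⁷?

64152

The denominator gives the recurrence a_n = 6a_(n−1) − 9a_(n−2) for n ≥ 3; the numerator fixes a_0 = 3, a_1 = 20, a_2 = 94.
Iterating: 3, 20, 94, 384, 1458, 5292, 18630, 64152, so a_7 = 64152.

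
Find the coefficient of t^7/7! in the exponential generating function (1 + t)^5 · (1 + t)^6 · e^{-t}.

The EGF product rule gives c_7 = Σ_{k_1+k_2+k_3=7} C(7; k_1,k_2,k_3) · ∏ g_i(k_i), where (1+t)^5 gives the falling factorial (5)_k; (1+t)^6 gives the falling factorial (6)_k; e^{-t} gives (-1)^k.
g_1(k) for k = 0…7: 1, 5, 20, 60, 120, 120, 0, 0.
g_2(k) for k = 0…7: 1, 6, 30, 120, 360, 720, 720, 0.
g_3(k) for k = 0…7: 1, -1, 1, -1, 1, -1, 1, -1.
First combine the last two factors: h(k) = Σ_j C(k,j)·g_2(j)·g_3(k−j) for k = 0…7: 1, 5, 19, 47, 37, -151, -185, 1091.
c_7 = Σ_k C(7,k)·g_1(k)·h(7−k) = 1·1·1091 + 7·5·(-185) + 21·20·(-151) + 35·60·37 + 35·120·47 + 21·120·19 = 1091 − 6475 − 63420 + 77700 + 197400 + 47880 = 254176.

254176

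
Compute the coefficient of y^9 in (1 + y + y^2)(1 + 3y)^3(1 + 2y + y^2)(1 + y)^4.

792

(1 + y + y^2) has coefficients 1,1,1 for degrees 0…2.
(1 + 3y)^3 has coefficients 1,9,27,27,0,0,0,0,0,0 for degrees 0…9.
Multiplying by (1 + 2y + y^2) gives running coefficients 1,11,46,90,81,27,0,0,0,0 for degrees 0…9.
Finally multiplying by (1 + y)^4, the product of all factors after the first has coefficients 1,15,96,344,762,1086,1000,576,189,27 for degrees 0…9.
[y^9] = 1·27 + 1·189 + 1·576 = 792.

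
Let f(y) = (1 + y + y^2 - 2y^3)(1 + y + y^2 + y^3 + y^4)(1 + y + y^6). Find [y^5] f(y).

1

(1 + y + y^2 - 2y^3) has coefficients 1,1,1,-2 for degrees 0…3.
(1 + y + y^2 + y^3 + y^4) has coefficients 1,1,1,1,1,0 for degrees 0…5.
Finally multiplying by (1 + y + y^6), the product of all factors after the first has coefficients 1,2,2,2,2,1 for degrees 0…5.
[y^5] = 1·1 + 1·2 + 1·2 − 2·2 = 1.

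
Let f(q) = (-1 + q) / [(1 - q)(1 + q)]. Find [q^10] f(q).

Partial fractions give a closed form: a_n = (-1)·(-1)^n.
At n = 10: a_10 = -1.

-1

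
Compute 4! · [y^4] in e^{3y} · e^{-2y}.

The EGF product rule gives c_4 = Σ_{k_1+k_2=4} C(4; k_1,k_2) · ∏ g_i(k_i), where e^{3y} gives (3)^k; e^{-2y} gives (-2)^k.
g_1(k) for k = 0…4: 1, 3, 9, 27, 81.
g_2(k) for k = 0…4: 1, -2, 4, -8, 16.
c_4 = Σ_k C(4,k)·g_1(k)·g_2(4−k) = 1·1·16 + 4·3·(-8) + 6·9·4 + 4·27·(-2) + 1·81·1 = 16 − 96 + 216 − 216 + 81 = 1.

1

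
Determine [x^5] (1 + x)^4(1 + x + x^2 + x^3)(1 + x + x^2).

(1 + x)^4 has coefficients 1,4,6,4,1 for degrees 0…4.
(1 + x + x^2 + x^3) has coefficients 1,1,1,1,0,0 for degrees 0…5.
Finally multiplying by (1 + x + x^2), the product of all factors after the first has coefficients 1,2,3,3,2,1 for degrees 0…5.
[x^5] = 1·1 + 4·2 + 6·3 + 4·3 + 1·2 = 41.

41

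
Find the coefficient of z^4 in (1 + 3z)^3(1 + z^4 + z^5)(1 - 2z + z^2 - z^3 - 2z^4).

(1 + 3z)^3 has coefficients 1,9,27,27 for degrees 0…3.
(1 + z^4 + z^5) has coefficients 1,0,0,0,1 for degrees 0…4.
Finally multiplying by (1 - 2z + z^2 - z^3 - 2z^4), the product of all factors after the first has coefficients 1,-2,1,-1,-1 for degrees 0…4.
[z^4] = 1·(-1) + 9·(-1) + 27·1 + 27·(-2) = -37.

-37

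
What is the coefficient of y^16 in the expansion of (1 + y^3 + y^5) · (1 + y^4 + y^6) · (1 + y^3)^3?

1

(1 + y^3 + y^5) has coefficients 1,0,0,1,0,1 for degrees 0…5.
(1 + y^4 + y^6) has coefficients 1,0,0,0,1,0,1,0,0,0,0,0,0,0,0,0,0 for degrees 0…16.
Finally multiplying by (1 + y^3)^3, the product of all factors after the first has coefficients 1,0,0,3,1,0,4,3,0,4,3,0,3,1,0,1,0 for degrees 0…16.
[y^16] = 1·0 + 1·1 + 1·0 = 1.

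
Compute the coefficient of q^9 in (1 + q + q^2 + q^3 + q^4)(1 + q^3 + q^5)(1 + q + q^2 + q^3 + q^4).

(1 + q + q^2 + q^3 + q^4) has coefficients 1,1,1,1,1 for degrees 0…4.
(1 + q^3 + q^5) has coefficients 1,0,0,1,0,1,0,0,0,0 for degrees 0…9.
Finally multiplying by (1 + q + q^2 + q^3 + q^4), the product of all factors after the first has coefficients 1,1,1,2,2,2,2,2,1,1 for degrees 0…9.
[q^9] = 1·1 + 1·1 + 1·2 + 1·2 + 1·2 = 8.

8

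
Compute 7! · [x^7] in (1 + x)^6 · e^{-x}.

The EGF product rule gives c_7 = Σ_{k_1+k_2=7} C(7; k_1,k_2) · ∏ g_i(k_i), where (1+x)^6 gives the falling factorial (6)_k; e^{-x} gives (-1)^k.
g_1(k) for k = 0…7: 1, 6, 30, 120, 360, 720, 720, 0.
g_2(k) for k = 0…7: 1, -1, 1, -1, 1, -1, 1, -1.
c_7 = Σ_k C(7,k)·g_1(k)·g_2(7−k) = 1·1·(-1) + 7·6·1 + 21·30·(-1) + 35·120·1 + 35·360·(-1) + 21·720·1 + 7·720·(-1) = −1 + 42 − 630 + 4200 − 12600 + 15120 − 5040 = 1091.

1091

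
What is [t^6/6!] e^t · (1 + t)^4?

1045

The EGF product rule gives c_6 = Σ_{k_1+k_2=6} C(6; k_1,k_2) · ∏ g_i(k_i), where e^t gives (1)^k; (1+t)^4 gives the falling factorial (4)_k.
g_1(k) for k = 0…6: 1, 1, 1, 1, 1, 1, 1.
g_2(k) for k = 0…6: 1, 4, 12, 24, 24, 0, 0.
c_6 = Σ_k C(6,k)·g_1(k)·g_2(6−k) = 15·1·24 + 20·1·24 + 15·1·12 + 6·1·4 + 1·1·1 = 360 + 480 + 180 + 24 + 1 = 1045.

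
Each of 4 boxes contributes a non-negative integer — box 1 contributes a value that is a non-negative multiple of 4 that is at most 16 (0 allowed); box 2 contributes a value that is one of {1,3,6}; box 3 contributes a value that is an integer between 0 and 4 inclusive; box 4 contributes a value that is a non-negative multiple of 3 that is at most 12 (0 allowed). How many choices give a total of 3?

The generating function for the choices is (1 + q^4 + q^8 + q^12 + q^16)·(q + q^3 + q^6)·(1 + q + q^2 + q^3 + q^4)·(1 + q^3 + q^6 + q^9 + q^12); the count is [q^3].
(1 + q^4 + q^8 + q^12 + q^16) has coefficients 1,0,0,0 for degrees 0…3.
(q + q^3 + q^6) has coefficients 0,1,0,1 for degrees 0…3.
Multiplying by (1 + q + q^2 + q^3 + q^4) gives running coefficients 0,1,1,2 for degrees 0…3.
Finally multiplying by (1 + q^3 + q^6 + q^9 + q^12), the product of all factors after the first has coefficients 0,1,1,2 for degrees 0…3.
[q^3] = 1·2 = 2.

2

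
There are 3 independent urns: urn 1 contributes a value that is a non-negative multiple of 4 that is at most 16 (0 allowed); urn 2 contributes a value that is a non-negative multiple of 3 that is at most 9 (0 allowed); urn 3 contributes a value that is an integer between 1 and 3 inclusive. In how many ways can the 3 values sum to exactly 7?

2

The generating function for the choices is (1 + x⁴ + x⁸ + x¹² + x¹⁶)·(1 + x³ + x⁶ + x⁹)·(x + x² + x³); the count is [x⁷].
(1 + x⁴ + x⁸ + x¹² + x¹⁶) has coefficients 1,0,0,0,1,0,0,0 for degrees 0…7.
(1 + x³ + x⁶ + x⁹) has coefficients 1,0,0,1,0,0,1,0 for degrees 0…7.
Finally multiplying by (x + x² + x³), the product of all factors after the first has coefficients 0,1,1,1,1,1,1,1 for degrees 0…7.
[x⁷] = 1·1 + 1·1 = 2.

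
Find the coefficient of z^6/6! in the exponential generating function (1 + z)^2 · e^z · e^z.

The EGF product rule gives c_6 = Σ_{k_1+k_2+k_3=6} C(6; k_1,k_2,k_3) · ∏ g_i(k_i), where (1+z)^2 gives the falling factorial (2)_k; e^z gives (1)^k; e^z gives (1)^k.
g_1(k) for k = 0…6: 1, 2, 2, 0, 0, 0, 0.
g_2(k) for k = 0…6: 1, 1, 1, 1, 1, 1, 1.
g_3(k) for k = 0…6: 1, 1, 1, 1, 1, 1, 1.
First combine the last two factors: h(k) = Σ_j C(k,j)·g_2(j)·g_3(k−j) for k = 0…6: 1, 2, 4, 8, 16, 32, 64.
c_6 = Σ_k C(6,k)·g_1(k)·h(6−k) = 1·1·64 + 6·2·32 + 15·2·16 = 64 + 384 + 480 = 928.

928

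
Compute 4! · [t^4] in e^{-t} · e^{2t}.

The EGF product rule gives c_4 = Σ_{k_1+k_2=4} C(4; k_1,k_2) · ∏ g_i(k_i), where e^{-t} gives (-1)^k; e^{2t} gives (2)^k.
g_1(k) for k = 0…4: 1, -1, 1, -1, 1.
g_2(k) for k = 0…4: 1, 2, 4, 8, 16.
c_4 = Σ_k C(4,k)·g_1(k)·g_2(4−k) = 1·1·16 + 4·(-1)·8 + 6·1·4 + 4·(-1)·2 + 1·1·1 = 16 − 32 + 24 − 8 + 1 = 1.

1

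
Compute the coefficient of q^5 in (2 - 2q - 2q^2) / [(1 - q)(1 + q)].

-2

The denominator gives the recurrence a_n = a_(n−2) for n ≥ 3; the numerator fixes a_0 = 2, a_1 = -2, a_2 = 0.
Iterating: 2, -2, 0, -2, 0, -2, so a_5 = -2.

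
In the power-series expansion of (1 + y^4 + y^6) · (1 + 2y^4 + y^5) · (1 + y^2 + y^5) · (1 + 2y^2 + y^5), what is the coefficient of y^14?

(1 + y^4 + y^6) has coefficients 1,0,0,0,1,0,1 for degrees 0…6.
(1 + 2y^4 + y^5) has coefficients 1,0,0,0,2,1,0,0,0,0,0,0,0,0,0 for degrees 0…14.
Multiplying by (1 + y^2 + y^5) gives running coefficients 1,0,1,0,2,2,2,1,0,2,1,0,0,0,0 for degrees 0…14.
Finally multiplying by (1 + 2y^2 + y^5), the product of all factors after the first has coefficients 1,0,3,0,4,3,6,6,4,6,3,6,3,0,2 for degrees 0…14.
[y^14] = 1·2 + 1·3 + 1·4 = 9.

9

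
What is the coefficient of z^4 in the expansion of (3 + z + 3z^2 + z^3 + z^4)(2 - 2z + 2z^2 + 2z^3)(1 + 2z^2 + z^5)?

28

(3 + z + 3z^2 + z^3 + z^4) has coefficients 3,1,3,1,1 for degrees 0…4.
(2 - 2z + 2z^2 + 2z^3) has coefficients 2,-2,2,2,0 for degrees 0…4.
Finally multiplying by (1 + 2z^2 + z^5), the product of all factors after the first has coefficients 2,-2,6,-2,4 for degrees 0…4.
[z^4] = 3·4 + 1·(-2) + 3·6 + 1·(-2) + 1·2 = 28.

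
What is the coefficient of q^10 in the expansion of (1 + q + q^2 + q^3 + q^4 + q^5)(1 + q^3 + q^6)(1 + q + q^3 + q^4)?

6

(1 + q + q^2 + q^3 + q^4 + q^5) has coefficients 1,1,1,1,1,1 for degrees 0…5.
(1 + q^3 + q^6) has coefficients 1,0,0,1,0,0,1,0,0,0,0 for degrees 0…10.
Finally multiplying by (1 + q + q^3 + q^4), the product of all factors after the first has coefficients 1,1,0,2,2,0,2,2,0,1,1 for degrees 0…10.
[q^10] = 1·1 + 1·1 + 1·0 + 1·2 + 1·2 + 1·0 = 6.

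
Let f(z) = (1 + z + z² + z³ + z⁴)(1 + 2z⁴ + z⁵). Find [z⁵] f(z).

(1 + z + z² + z³ + z⁴) has coefficients 1,1,1,1,1 for degrees 0…4.
(1 + 2z⁴ + z⁵) has coefficients 1,0,0,0,2,1 for degrees 0…5.
[z⁵] = 1·1 + 1·2 + 1·0 + 1·0 + 1·0 = 3.

3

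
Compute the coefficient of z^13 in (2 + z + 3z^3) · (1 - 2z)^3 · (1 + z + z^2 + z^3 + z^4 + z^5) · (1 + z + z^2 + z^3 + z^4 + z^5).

(2 + z + 3z^3) has coefficients 2,1,0,3 for degrees 0…3.
(1 - 2z)^3 has coefficients 1,-6,12,-8,0,0,0,0,0,0,0,0,0,0 for degrees 0…13.
Multiplying by (1 + z + z^2 + z^3 + z^4 + z^5) gives running coefficients 1,-5,7,-1,-1,-1,-2,4,-8,0,0,0,0,0 for degrees 0…13.
Finally multiplying by (1 + z + z^2 + z^3 + z^4 + z^5), the product of all factors after the first has coefficients 1,-4,3,2,1,0,-3,6,-9,-8,-7,-6,-4,-8 for degrees 0…13.
[z^13] = 2·(-8) + 1·(-4) + 3·(-7) = -41.

-41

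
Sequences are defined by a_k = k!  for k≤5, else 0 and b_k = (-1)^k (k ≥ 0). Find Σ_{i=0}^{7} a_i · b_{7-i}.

100

The convolution is the t^7 coefficient of A(t)B(t).
Σ = 1·(-1) + 1·1 + 2·(-1) + 6·1 + 24·(-1) + 120·1 + 0·(-1) + 0·1 = 100.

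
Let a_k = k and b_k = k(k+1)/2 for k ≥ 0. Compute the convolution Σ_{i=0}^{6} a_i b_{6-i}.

70

The convolution is the t^6 coefficient of A(t)B(t).
Σ = 0·21 + 1·15 + 2·10 + 3·6 + 4·3 + 5·1 + 6·0 = 70.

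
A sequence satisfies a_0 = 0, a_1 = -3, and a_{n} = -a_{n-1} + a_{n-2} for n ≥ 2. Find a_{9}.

-102

The ordinary generating function has denominator 1 + x - x^2.
Iterating the recurrence: a_0,…,a_{9} = 0, -3, 3, -6, 9, -15, 24, -39, 63, -102.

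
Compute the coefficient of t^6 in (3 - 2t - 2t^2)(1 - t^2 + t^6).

(3 - 2t - 2t^2) has coefficients 3,-2,-2 for degrees 0…2.
(1 - t^2 + t^6) has coefficients 1,0,-1,0,0,0,1 for degrees 0…6.
[t^6] = 3·1 − 2·0 − 2·0 = 3.

3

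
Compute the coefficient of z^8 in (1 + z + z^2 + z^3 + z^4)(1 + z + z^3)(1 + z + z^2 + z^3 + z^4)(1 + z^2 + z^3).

(1 + z + z^2 + z^3 + z^4) has coefficients 1,1,1,1,1 for degrees 0…4.
(1 + z + z^3) has coefficients 1,1,0,1,0,0,0,0,0 for degrees 0…8.
Multiplying by (1 + z + z^2 + z^3 + z^4) gives running coefficients 1,2,2,3,3,2,1,1,0 for degrees 0…8.
Finally multiplying by (1 + z^2 + z^3), the product of all factors after the first has coefficients 1,2,3,6,7,7,7,6,3 for degrees 0…8.
[z^8] = 1·3 + 1·6 + 1·7 + 1·7 + 1·7 = 30.

30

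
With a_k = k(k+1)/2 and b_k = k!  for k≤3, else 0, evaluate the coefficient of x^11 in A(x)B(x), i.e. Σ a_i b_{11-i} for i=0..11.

427

The convolution is the x^11 coefficient of A(x)B(x).
Σ = 0·0 + 1·0 + 3·0 + 6·0 + 10·0 + 15·0 + 21·0 + 28·0 + 36·6 + 45·2 + 55·1 + 66·1 = 427.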